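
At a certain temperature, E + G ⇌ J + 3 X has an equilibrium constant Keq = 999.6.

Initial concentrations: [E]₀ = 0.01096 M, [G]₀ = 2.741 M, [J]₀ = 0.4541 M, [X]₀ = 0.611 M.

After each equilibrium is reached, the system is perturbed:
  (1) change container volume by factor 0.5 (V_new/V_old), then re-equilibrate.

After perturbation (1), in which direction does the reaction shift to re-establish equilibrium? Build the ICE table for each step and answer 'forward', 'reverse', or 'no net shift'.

Q₀ = 3.448 vs Keq = 999.6 ⇒ Q<K, forward
Step 1:
                    E           G           J           X
  Initial     0.01096       2.741      0.4541       0.611
  Change     -0.01091    -0.01091     0.01091     0.03274
  Equil    4.5457e-05        2.73       0.465      0.6437
  solve Keq expr → x = 0.01091; check Q = 999.6
Then change container volume by factor 0.5 (V_new/V_old).
Step 2:
                    E           G           J           X
  Initial  9.0914e-05        5.46        0.93       1.287
  Change   2.7193e-04  2.7193e-04 -2.7193e-04 -8.1578e-04
  Equil    3.6284e-04        5.46      0.9298       1.287
  solve Keq expr → x = -2.7193e-04; check Q = 999.6

Direction: reverse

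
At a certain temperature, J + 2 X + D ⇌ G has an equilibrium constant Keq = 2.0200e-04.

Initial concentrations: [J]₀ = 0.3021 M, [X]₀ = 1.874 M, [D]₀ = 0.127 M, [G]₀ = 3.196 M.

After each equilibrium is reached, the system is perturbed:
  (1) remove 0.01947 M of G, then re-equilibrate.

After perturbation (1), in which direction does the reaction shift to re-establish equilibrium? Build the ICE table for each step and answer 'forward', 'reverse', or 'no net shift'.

Q₀ = 23.72 vs Keq = 2.0200e-04 ⇒ Q>K, reverse
Step 1:
                    J           X           D           G
  Initial      0.3021       1.874       0.127       3.196
  Change        3.058       6.116       3.058      -3.058
  Equil          3.36        7.99       3.185       0.138
  solve Keq expr → x = -3.058; check Q = 2.0200e-04
Then remove 0.01947 M of G.
Step 2:
                    J           X           D           G
  Initial        3.36        7.99       3.185      0.1185
  Change     -0.01689    -0.03379    -0.01689     0.01689
  Equil         3.343       7.956       3.168      0.1354
  solve Keq expr → x = 0.01689; check Q = 2.0200e-04

Direction: forward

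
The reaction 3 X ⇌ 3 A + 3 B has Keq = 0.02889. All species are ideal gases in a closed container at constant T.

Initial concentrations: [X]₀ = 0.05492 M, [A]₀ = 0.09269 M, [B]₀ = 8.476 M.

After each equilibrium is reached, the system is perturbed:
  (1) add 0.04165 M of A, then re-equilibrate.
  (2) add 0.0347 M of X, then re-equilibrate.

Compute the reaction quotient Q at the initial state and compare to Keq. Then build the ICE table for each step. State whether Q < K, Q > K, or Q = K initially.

Q₀ = 2927 vs Keq = 0.02889 ⇒ Q>K, reverse
Step 1:
                    X           A           B
  init        0.05492     0.09269       8.476
  Δ           0.08748    -0.08748    -0.08748
  eq           0.1424    0.005209       8.389
  solve Keq expr → x = -0.02916; check Q = 0.02889
Then add 0.04165 M of A.
Step 2:
                    X           A           B
  init         0.1424     0.04686       8.389
  Δ           0.04015    -0.04015    -0.04015
  eq           0.1826     0.00671       8.348
  solve Keq expr → x = -0.01338; check Q = 0.02889
Then add 0.0347 M of X.
Step 3:
                    X           A           B
  init         0.2173     0.00671       8.348
  Δ         -0.001229    0.001229    0.001229
  eq            0.216    0.007939        8.35
  solve Keq expr → x = 4.0968e-04; check Q = 0.02889

Q₀ = 2927; Q > K (proceeds reverse)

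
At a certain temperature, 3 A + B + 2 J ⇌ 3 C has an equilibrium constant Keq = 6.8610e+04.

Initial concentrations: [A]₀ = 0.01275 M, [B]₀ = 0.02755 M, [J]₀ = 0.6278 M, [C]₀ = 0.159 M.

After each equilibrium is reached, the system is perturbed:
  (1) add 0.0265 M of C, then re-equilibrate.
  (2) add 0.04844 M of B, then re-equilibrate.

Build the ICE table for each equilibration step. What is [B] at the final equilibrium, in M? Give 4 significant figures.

Q₀ = 1.7861e+05 vs Keq = 6.8610e+04 ⇒ Q>K, reverse
Step 1:
                   A          B          J          C
  init       0.01275    0.02755     0.6278      0.159
  Δ         0.004028   0.001343   0.002685  -0.004028
  eq         0.01678    0.02889     0.6305      0.155
  solve Keq expr → x = -0.001343; check Q = 6.8610e+04
Then add 0.0265 M of C.
Step 2:
                   A          B          J          C
  init       0.01678    0.02889     0.6305     0.1815
  Δ         0.002401 8.0030e-04   0.001601  -0.002401
  eq         0.01918    0.02969     0.6321     0.1791
  solve Keq expr → x = -8.0030e-04; check Q = 6.8610e+04
Then add 0.04844 M of B.
Step 3:
                   A          B          J          C
  init       0.01918    0.07813     0.6321     0.1791
  Δ         -0.00477   -0.00159   -0.00318    0.00477
  eq         0.01441    0.07654     0.6289     0.1838
  solve Keq expr → x = 0.00159; check Q = 6.8610e+04

[B]_eq = 0.07654 M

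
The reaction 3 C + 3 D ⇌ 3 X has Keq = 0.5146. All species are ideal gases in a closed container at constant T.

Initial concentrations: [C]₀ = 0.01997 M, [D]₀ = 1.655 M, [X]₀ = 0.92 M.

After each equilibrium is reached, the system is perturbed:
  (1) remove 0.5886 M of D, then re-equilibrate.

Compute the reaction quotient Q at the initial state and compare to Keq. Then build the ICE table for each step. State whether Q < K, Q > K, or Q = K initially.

Q₀ = 2.1569e+04; Q > K (proceeds reverse)

Q₀ = 2.1569e+04 vs Keq = 0.5146 ⇒ Q>K, reverse
Step 1:
                    C           D           X
  Initial     0.01997       1.655        0.92
  Change       0.3416      0.3416     -0.3416
  Equil        0.3615       1.997      0.5784
  solve Keq expr → x = -0.1139; check Q = 0.5146
Then remove 0.5886 M of D.
Step 2:
                    C           D           X
  Initial      0.3615       1.408      0.5784
  Change      0.06895     0.06895    -0.06895
  Equil        0.4305       1.477      0.5095
  solve Keq expr → x = -0.02298; check Q = 0.5146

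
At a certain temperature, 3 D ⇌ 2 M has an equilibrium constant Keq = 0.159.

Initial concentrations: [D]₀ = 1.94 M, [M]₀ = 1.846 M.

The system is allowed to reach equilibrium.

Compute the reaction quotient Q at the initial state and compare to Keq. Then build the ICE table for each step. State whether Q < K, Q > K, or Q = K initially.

Q₀ = 0.4667; Q > K (proceeds reverse)

Q₀ = 0.4667 vs Keq = 0.159 ⇒ Q>K, reverse
Step 1:
                    D           M
  Initial        1.94       1.846
  Change       0.4956     -0.3304
  Equil         2.436       1.516
  solve Keq expr → x = -0.1652; check Q = 0.159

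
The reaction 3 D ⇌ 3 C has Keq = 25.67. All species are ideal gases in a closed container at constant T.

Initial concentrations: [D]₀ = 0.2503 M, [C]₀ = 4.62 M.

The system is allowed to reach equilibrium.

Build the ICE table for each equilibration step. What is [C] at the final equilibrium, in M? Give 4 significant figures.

[C]_eq = 3.637 M

Q₀ = 6288 vs Keq = 25.67 ⇒ Q>K, reverse
Step 1:
                  D         C
  I          0.2503      4.62
  C          0.9827   -0.9827
  E           1.233     3.637
  solve Keq expr → x = -0.3276; check Q = 25.67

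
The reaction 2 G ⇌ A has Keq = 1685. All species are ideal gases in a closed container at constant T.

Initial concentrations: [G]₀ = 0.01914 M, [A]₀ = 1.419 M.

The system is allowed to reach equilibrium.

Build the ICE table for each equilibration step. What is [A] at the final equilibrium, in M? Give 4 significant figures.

Q₀ = 3873 vs Keq = 1685 ⇒ Q>K, reverse
Step 1:
                  G         A
  Initial   0.01914     1.419
  Change   0.009829 -0.004915
  Equil     0.02897     1.414
  solve Keq expr → x = -0.004915; check Q = 1685

[A]_eq = 1.414 M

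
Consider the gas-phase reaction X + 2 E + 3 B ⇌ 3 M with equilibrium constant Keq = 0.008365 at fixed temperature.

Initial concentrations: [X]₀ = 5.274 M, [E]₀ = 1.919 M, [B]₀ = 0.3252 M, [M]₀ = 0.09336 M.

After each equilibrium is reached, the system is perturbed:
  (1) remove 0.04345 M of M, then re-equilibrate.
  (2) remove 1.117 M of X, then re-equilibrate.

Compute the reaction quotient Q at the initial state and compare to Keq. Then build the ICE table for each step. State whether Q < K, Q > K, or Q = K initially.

Q₀ = 0.001218 vs Keq = 0.008365 ⇒ Q<K, forward
Step 1:
                  X         E         B         M
  Initial     5.274     1.919    0.3252   0.09336
  Change    -0.0177  -0.03541  -0.05311   0.05311
  Equil       5.256     1.884    0.2721    0.1465
  solve Keq expr → x = 0.0177; check Q = 0.008365
Then remove 0.04345 M of M.
Step 2:
                  X         E         B         M
  Initial     5.256     1.884    0.2721     0.103
  Change  -0.009212  -0.01842  -0.02764   0.02764
  Equil       5.247     1.865    0.2445    0.1307
  solve Keq expr → x = 0.009212; check Q = 0.008365
Then remove 1.117 M of X.
Step 3:
                  X         E         B         M
  Initial      4.13     1.865    0.2445    0.1307
  Change   0.002188  0.004377  0.006565 -0.006565
  Equil       4.132      1.87     0.251    0.1241
  solve Keq expr → x = -0.002188; check Q = 0.008365

Q₀ = 0.001218; Q < K (proceeds forward)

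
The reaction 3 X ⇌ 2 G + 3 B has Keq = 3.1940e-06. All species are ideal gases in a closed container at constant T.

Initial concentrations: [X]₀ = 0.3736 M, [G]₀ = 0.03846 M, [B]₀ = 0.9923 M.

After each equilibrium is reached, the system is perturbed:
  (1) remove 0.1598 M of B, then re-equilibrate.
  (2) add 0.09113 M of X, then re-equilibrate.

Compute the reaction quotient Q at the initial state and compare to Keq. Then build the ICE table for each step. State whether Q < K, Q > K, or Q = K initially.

Q₀ = 0.02772; Q > K (proceeds reverse)

Q₀ = 0.02772 vs Keq = 3.1940e-06 ⇒ Q>K, reverse
Step 1:
                  X         G         B
  I          0.3736   0.03846    0.9923
  C         0.05685   -0.0379  -0.05685
  E          0.4305 5.5786e-04    0.9354
  solve Keq expr → x = -0.01895; check Q = 3.1940e-06
Then remove 0.1598 M of B.
Step 2:
                  X         G         B
  I          0.4305 5.5786e-04    0.7756
  C       -2.6987e-04 1.7991e-04 2.6987e-04
  E          0.4302 7.3778e-04    0.7759
  solve Keq expr → x = 8.9957e-05; check Q = 3.1940e-06
Then add 0.09113 M of X.
Step 3:
                  X         G         B
  I          0.5213 7.3778e-04    0.7759
  C       -3.6706e-04 2.4471e-04 3.6706e-04
  E          0.5209 9.8249e-04    0.7763
  solve Keq expr → x = 1.2235e-04; check Q = 3.1940e-06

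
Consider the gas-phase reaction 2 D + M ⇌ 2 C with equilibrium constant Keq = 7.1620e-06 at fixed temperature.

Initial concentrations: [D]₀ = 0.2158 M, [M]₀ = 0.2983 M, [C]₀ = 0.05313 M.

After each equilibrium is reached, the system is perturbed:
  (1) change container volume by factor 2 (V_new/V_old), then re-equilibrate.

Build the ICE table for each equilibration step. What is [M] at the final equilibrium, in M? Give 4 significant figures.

Q₀ = 0.2032 vs Keq = 7.1620e-06 ⇒ Q>K, reverse
Step 1:
                    D           M           C
  Initial      0.2158      0.2983     0.05313
  Change      0.05272     0.02636    -0.05272
  Equil        0.2685      0.3247  4.0946e-04
  solve Keq expr → x = -0.02636; check Q = 7.1620e-06
Then change container volume by factor 2 (V_new/V_old).
Step 2:
                    D           M           C
  Initial      0.1343      0.1623  2.0473e-04
  Change   5.9886e-05  2.9943e-05 -5.9886e-05
  Equil        0.1343      0.1624  1.4484e-04
  solve Keq expr → x = -2.9943e-05; check Q = 7.1620e-06

[M]_eq = 0.1624 M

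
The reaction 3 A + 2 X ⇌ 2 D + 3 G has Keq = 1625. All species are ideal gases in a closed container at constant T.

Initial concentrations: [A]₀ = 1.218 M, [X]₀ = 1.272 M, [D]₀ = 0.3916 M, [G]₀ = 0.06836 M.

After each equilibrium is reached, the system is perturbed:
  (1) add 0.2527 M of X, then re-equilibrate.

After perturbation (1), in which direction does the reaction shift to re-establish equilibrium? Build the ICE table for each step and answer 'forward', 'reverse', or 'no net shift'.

Direction: forward

Q₀ = 1.6756e-05 vs Keq = 1625 ⇒ Q<K, forward
Step 1:
                    A           X           D           G
  Initial       1.218       1.272      0.3916     0.06836
  Change       -1.067      -0.711       0.711       1.067
  Equil        0.1515       0.561       1.103       1.135
  solve Keq expr → x = 0.3555; check Q = 1625
Then add 0.2527 M of X.
Step 2:
                    A           X           D           G
  Initial      0.1515      0.8137       1.103       1.135
  Change     -0.02724    -0.01816     0.01816     0.02724
  Equil        0.1242      0.7955       1.121       1.162
  solve Keq expr → x = 0.00908; check Q = 1625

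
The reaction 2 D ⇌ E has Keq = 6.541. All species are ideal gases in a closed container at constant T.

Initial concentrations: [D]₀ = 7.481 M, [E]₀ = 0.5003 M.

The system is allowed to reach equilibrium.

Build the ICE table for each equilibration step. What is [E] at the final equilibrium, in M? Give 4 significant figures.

Q₀ = 0.008939 vs Keq = 6.541 ⇒ Q<K, forward
Step 1:
                   D          E
  I            7.481     0.5003
  C           -6.713      3.357
  E           0.7679      3.857
  solve Keq expr → x = 3.357; check Q = 6.541

[E]_eq = 3.857 M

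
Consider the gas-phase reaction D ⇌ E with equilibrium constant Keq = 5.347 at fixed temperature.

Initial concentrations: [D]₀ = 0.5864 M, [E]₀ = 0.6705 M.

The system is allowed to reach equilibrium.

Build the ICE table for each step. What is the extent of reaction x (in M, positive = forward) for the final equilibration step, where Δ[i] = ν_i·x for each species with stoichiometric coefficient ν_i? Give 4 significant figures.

x = 0.3884 M

Q₀ = 1.143 vs Keq = 5.347 ⇒ Q<K, forward
Step 1:
                  D         E
  Initial    0.5864    0.6705
  Change    -0.3884    0.3884
  Equil       0.198     1.059
  solve Keq expr → x = 0.3884; check Q = 5.347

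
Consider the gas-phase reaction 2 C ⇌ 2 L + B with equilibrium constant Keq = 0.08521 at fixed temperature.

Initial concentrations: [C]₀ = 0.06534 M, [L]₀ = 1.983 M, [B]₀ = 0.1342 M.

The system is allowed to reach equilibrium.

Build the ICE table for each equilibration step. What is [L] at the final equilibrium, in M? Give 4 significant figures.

[L]_eq = 1.721 M

Q₀ = 123.6 vs Keq = 0.08521 ⇒ Q>K, reverse
Step 1:
                  C         L         B
  init      0.06534     1.983    0.1342
  Δ          0.2622   -0.2622   -0.1311
  eq         0.3276     1.721  0.003088
  solve Keq expr → x = -0.1311; check Q = 0.08521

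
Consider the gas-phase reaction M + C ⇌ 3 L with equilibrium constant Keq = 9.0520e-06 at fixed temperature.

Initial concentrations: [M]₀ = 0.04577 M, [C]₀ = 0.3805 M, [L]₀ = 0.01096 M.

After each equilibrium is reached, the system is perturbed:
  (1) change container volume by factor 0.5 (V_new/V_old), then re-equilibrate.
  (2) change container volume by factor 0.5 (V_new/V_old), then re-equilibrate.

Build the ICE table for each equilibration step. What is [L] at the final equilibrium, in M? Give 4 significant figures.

[L]_eq = 0.01389 M

Q₀ = 7.5596e-05 vs Keq = 9.0520e-06 ⇒ Q>K, reverse
Step 1:
                  M         C         L
  I         0.04577    0.3805   0.01096
  C        0.001826  0.001826 -0.005478
  E          0.0476    0.3823  0.005482
  solve Keq expr → x = -0.001826; check Q = 9.0520e-06
Then change container volume by factor 0.5 (V_new/V_old).
Step 2:
                  M         C         L
  I         0.09519    0.7647   0.01096
  C       7.4542e-04 7.4542e-04 -0.002236
  E         0.09594    0.7654  0.008727
  solve Keq expr → x = -7.4542e-04; check Q = 9.0520e-06
Then change container volume by factor 0.5 (V_new/V_old).
Step 3:
                  M         C         L
  I          0.1919     1.531   0.01745
  C         0.00119   0.00119 -0.003569
  E          0.1931     1.532   0.01389
  solve Keq expr → x = -0.00119; check Q = 9.0520e-06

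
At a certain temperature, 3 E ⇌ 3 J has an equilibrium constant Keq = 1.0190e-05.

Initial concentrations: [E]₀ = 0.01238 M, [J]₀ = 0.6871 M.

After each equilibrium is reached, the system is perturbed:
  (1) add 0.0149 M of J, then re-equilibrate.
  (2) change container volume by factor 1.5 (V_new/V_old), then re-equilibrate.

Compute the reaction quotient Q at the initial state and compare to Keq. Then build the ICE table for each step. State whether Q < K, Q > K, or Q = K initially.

Q₀ = 1.7096e+05 vs Keq = 1.0190e-05 ⇒ Q>K, reverse
Step 1:
                   E          J
  I          0.01238     0.6871
  C           0.6723    -0.6723
  E           0.6846    0.01484
  solve Keq expr → x = -0.2241; check Q = 1.0190e-05
Then add 0.0149 M of J.
Step 2:
                   E          J
  I           0.6846    0.02974
  C          0.01458   -0.01458
  E           0.6992    0.01516
  solve Keq expr → x = -0.004861; check Q = 1.0190e-05
Then change container volume by factor 1.5 (V_new/V_old).
Step 3:
                   E          J
  I           0.4661    0.01011
  C                0          0
  E           0.4661    0.01011
  solve Keq expr → x = 0; check Q = 1.0190e-05

Q₀ = 1.7096e+05; Q > K (proceeds reverse)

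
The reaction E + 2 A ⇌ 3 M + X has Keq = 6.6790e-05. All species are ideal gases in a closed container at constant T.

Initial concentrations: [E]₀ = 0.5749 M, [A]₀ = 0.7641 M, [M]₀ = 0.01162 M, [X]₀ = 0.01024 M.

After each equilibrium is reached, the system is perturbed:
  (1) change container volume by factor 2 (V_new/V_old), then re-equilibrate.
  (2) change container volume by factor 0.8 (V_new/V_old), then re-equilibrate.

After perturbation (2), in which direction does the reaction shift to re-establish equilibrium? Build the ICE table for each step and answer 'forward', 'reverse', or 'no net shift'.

Q₀ = 4.7866e-08 vs Keq = 6.6790e-05 ⇒ Q<K, forward
Step 1:
                    E           A           M           X
  I            0.5749      0.7641     0.01162     0.01024
  C          -0.02359    -0.04718     0.07078     0.02359
  E            0.5513      0.7169      0.0824     0.03383
  solve Keq expr → x = 0.02359; check Q = 6.6790e-05
Then change container volume by factor 2 (V_new/V_old).
Step 2:
                    E           A           M           X
  I            0.2757      0.3585      0.0412     0.01692
  C         -0.002565    -0.00513    0.007696    0.002565
  E            0.2731      0.3533     0.04889     0.01948
  solve Keq expr → x = 0.002565; check Q = 6.6790e-05
Then change container volume by factor 0.8 (V_new/V_old).
Step 3:
                    E           A           M           X
  I            0.3414      0.4417     0.06112     0.02435
  C          0.001087    0.002174   -0.003261   -0.001087
  E            0.3424      0.4438     0.05786     0.02326
  solve Keq expr → x = -0.001087; check Q = 6.6790e-05

Direction: reverse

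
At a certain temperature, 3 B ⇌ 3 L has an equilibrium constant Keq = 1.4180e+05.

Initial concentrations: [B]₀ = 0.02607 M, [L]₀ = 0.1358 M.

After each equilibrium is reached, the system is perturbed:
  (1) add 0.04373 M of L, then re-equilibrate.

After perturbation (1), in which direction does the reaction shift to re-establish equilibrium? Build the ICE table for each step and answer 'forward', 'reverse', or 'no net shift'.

Q₀ = 141.3 vs Keq = 1.4180e+05 ⇒ Q<K, forward
Step 1:
                  B         L
  Initial   0.02607    0.1358
  Change   -0.02302   0.02302
  Equil    0.003046    0.1588
  solve Keq expr → x = 0.007675; check Q = 1.4180e+05
Then add 0.04373 M of L.
Step 2:
                  B         L
  Initial  0.003046    0.2026
  Change  8.2282e-04 -8.2282e-04
  Equil    0.003869    0.2017
  solve Keq expr → x = -2.7427e-04; check Q = 1.4180e+05

Direction: reverse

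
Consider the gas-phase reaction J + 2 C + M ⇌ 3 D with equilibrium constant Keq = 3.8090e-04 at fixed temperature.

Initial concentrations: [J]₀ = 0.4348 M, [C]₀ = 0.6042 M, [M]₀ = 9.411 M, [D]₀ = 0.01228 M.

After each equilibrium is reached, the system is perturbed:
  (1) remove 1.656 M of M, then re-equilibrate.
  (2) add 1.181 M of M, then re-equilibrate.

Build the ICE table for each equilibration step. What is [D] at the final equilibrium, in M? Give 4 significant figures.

[D]_eq = 0.07622 M

Q₀ = 1.2397e-06 vs Keq = 3.8090e-04 ⇒ Q<K, forward
Step 1:
                   J          C          M          D
  I           0.4348     0.6042      9.411    0.01228
  C         -0.02172   -0.04344   -0.02172    0.06517
  E           0.4131     0.5608      9.389    0.07745
  solve Keq expr → x = 0.02172; check Q = 3.8090e-04
Then remove 1.656 M of M.
Step 2:
                   J          C          M          D
  I           0.4131     0.5608      7.733    0.07745
  C           0.0015   0.002999     0.0015  -0.004499
  E           0.4146     0.5638      7.735    0.07295
  solve Keq expr → x = -0.0015; check Q = 3.8090e-04
Then add 1.181 M of M.
Step 3:
                   J          C          M          D
  I           0.4146     0.5638      8.916    0.07295
  C         -0.00109  -0.002181   -0.00109   0.003271
  E           0.4135     0.5616      8.915    0.07622
  solve Keq expr → x = 0.00109; check Q = 3.8090e-04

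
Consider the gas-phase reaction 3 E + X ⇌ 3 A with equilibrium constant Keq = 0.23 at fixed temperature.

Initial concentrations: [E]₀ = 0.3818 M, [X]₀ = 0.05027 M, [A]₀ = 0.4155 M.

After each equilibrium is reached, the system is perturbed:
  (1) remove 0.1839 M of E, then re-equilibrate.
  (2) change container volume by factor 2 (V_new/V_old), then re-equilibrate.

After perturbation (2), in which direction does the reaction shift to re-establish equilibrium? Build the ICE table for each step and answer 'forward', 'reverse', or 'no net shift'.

Q₀ = 25.64 vs Keq = 0.23 ⇒ Q>K, reverse
Step 1:
                   E          X          A
  I           0.3818    0.05027     0.4155
  C            0.228    0.07601     -0.228
  E           0.6098     0.1263     0.1875
  solve Keq expr → x = -0.07601; check Q = 0.23
Then remove 0.1839 M of E.
Step 2:
                   E          X          A
  I           0.4259     0.1263     0.1875
  C          0.03955    0.01318   -0.03955
  E           0.4655     0.1395     0.1479
  solve Keq expr → x = -0.01318; check Q = 0.23
Then change container volume by factor 2 (V_new/V_old).
Step 3:
                   E          X          A
  I           0.2327    0.06973    0.07395
  C          0.01131   0.003771   -0.01131
  E           0.2441    0.07351    0.06264
  solve Keq expr → x = -0.003771; check Q = 0.23

Direction: reverse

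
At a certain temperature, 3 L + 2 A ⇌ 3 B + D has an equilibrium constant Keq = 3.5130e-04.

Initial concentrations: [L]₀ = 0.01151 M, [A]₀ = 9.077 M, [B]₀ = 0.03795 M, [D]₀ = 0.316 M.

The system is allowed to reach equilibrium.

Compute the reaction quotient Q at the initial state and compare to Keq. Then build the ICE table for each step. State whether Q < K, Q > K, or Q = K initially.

Q₀ = 0.1375; Q > K (proceeds reverse)

Q₀ = 0.1375 vs Keq = 3.5130e-04 ⇒ Q>K, reverse
Step 1:
                  L         A         B         D
  Initial   0.01151     9.077   0.03795     0.316
  Change    0.02249   0.01499  -0.02249 -0.007495
  Equil       0.034     9.092   0.01546    0.3085
  solve Keq expr → x = -0.007495; check Q = 3.5130e-04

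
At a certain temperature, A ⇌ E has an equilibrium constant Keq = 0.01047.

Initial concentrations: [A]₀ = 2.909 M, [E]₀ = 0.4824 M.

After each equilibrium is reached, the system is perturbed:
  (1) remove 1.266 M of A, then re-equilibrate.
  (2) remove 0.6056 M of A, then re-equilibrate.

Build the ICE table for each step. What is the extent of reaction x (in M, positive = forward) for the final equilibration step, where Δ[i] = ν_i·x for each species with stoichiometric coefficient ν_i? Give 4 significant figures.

x = -0.006275 M

Q₀ = 0.1658 vs Keq = 0.01047 ⇒ Q>K, reverse
Step 1:
                  A         E
  Initial     2.909    0.4824
  Change     0.4473   -0.4473
  Equil       3.356   0.03514
  solve Keq expr → x = -0.4473; check Q = 0.01047
Then remove 1.266 M of A.
Step 2:
                  A         E
  Initial      2.09   0.03514
  Change    0.01312  -0.01312
  Equil       2.103   0.02202
  solve Keq expr → x = -0.01312; check Q = 0.01047
Then remove 0.6056 M of A.
Step 3:
                  A         E
  Initial     1.498   0.02202
  Change   0.006275 -0.006275
  Equil       1.504   0.01575
  solve Keq expr → x = -0.006275; check Q = 0.01047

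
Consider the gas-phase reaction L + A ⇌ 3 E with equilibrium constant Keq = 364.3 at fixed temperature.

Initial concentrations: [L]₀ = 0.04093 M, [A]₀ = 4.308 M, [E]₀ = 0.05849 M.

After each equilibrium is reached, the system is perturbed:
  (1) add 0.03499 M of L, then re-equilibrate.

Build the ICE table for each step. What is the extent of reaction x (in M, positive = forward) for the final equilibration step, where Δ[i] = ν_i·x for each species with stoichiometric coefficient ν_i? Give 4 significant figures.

x = 0.03498 M

Q₀ = 0.001135 vs Keq = 364.3 ⇒ Q<K, forward
Step 1:
                    L           A           E
  I           0.04093       4.308     0.05849
  C          -0.04093    -0.04093      0.1228
  E        3.8316e-06       4.267      0.1813
  solve Keq expr → x = 0.04093; check Q = 364.3
Then add 0.03499 M of L.
Step 2:
                    L           A           E
  I           0.03499       4.267      0.1813
  C          -0.03498    -0.03498      0.1049
  E        1.5206e-05       4.232      0.2862
  solve Keq expr → x = 0.03498; check Q = 364.3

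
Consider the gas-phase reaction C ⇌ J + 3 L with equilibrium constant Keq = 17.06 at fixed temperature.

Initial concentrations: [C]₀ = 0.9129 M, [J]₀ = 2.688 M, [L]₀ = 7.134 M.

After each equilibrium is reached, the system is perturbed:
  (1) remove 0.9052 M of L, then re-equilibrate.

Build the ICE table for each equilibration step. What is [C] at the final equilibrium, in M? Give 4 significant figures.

Q₀ = 1069 vs Keq = 17.06 ⇒ Q>K, reverse
Step 1:
                    C           J           L
  I            0.9129       2.688       7.134
  C             1.354      -1.354      -4.062
  E             2.267       1.334       3.072
  solve Keq expr → x = -1.354; check Q = 17.06
Then remove 0.9052 M of L.
Step 2:
                    C           J           L
  I             2.267       1.334       2.167
  C           -0.2188      0.2188      0.6564
  E             2.048       1.553       2.823
  solve Keq expr → x = 0.2188; check Q = 17.06

[C]_eq = 2.048 M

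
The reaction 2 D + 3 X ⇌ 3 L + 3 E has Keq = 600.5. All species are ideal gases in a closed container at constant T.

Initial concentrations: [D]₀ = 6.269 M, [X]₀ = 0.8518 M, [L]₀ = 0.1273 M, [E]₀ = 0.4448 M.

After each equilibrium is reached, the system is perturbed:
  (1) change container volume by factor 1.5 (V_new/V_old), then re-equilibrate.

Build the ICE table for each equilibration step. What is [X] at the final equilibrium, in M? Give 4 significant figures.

Q₀ = 7.4743e-06 vs Keq = 600.5 ⇒ Q<K, forward
Step 1:
                    D           X           L           E
  Initial       6.269      0.8518      0.1273      0.4448
  Change      -0.5389     -0.8084      0.8084      0.8084
  Equil          5.73     0.04341      0.9357       1.253
  solve Keq expr → x = 0.2695; check Q = 600.5
Then change container volume by factor 1.5 (V_new/V_old).
Step 2:
                    D           X           L           E
  Initial        3.82     0.02894      0.6238      0.8355
  Change    -0.002271   -0.003406    0.003406    0.003406
  Equil         3.818     0.02553      0.6272      0.8389
  solve Keq expr → x = 0.001135; check Q = 600.5

[X]_eq = 0.02553 M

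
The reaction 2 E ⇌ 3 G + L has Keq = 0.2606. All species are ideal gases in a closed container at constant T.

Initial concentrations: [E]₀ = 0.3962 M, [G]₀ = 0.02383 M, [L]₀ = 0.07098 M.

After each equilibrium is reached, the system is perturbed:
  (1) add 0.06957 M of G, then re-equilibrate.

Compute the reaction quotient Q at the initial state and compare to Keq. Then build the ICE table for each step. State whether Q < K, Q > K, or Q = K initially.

Q₀ = 6.1190e-06 vs Keq = 0.2606 ⇒ Q<K, forward
Step 1:
                  E         G         L
  init       0.3962   0.02383   0.07098
  Δ         -0.2203    0.3305    0.1102
  eq         0.1759    0.3543    0.1812
  solve Keq expr → x = 0.1102; check Q = 0.2606
Then add 0.06957 M of G.
Step 2:
                  E         G         L
  init       0.1759    0.4239    0.1812
  Δ         0.02185  -0.03277  -0.01092
  eq         0.1977    0.3911    0.1702
  solve Keq expr → x = -0.01092; check Q = 0.2606

Q₀ = 6.1190e-06; Q < K (proceeds forward)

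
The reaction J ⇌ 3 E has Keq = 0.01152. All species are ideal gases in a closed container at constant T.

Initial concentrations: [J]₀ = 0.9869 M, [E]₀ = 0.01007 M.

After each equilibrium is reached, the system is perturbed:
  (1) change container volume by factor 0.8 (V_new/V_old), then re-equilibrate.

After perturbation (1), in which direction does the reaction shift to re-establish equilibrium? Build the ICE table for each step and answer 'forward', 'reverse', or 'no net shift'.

Q₀ = 1.0347e-06 vs Keq = 0.01152 ⇒ Q<K, forward
Step 1:
                    J           E
  I            0.9869     0.01007
  C          -0.06979      0.2094
  E            0.9171      0.2194
  solve Keq expr → x = 0.06979; check Q = 0.01152
Then change container volume by factor 0.8 (V_new/V_old).
Step 2:
                    J           E
  I             1.146      0.2743
  C           0.01236    -0.03707
  E             1.159      0.2372
  solve Keq expr → x = -0.01236; check Q = 0.01152

Direction: reverse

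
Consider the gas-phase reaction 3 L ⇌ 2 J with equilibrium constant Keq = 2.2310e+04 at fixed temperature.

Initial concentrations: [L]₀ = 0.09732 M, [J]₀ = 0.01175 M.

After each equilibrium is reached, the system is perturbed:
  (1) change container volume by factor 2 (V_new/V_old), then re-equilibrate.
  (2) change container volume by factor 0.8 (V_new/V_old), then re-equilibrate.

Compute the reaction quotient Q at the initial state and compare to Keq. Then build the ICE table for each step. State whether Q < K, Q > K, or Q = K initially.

Q₀ = 0.1498 vs Keq = 2.2310e+04 ⇒ Q<K, forward
Step 1:
                   L          J
  Initial    0.09732    0.01175
  Change    -0.09114    0.06076
  Equil     0.006177    0.07251
  solve Keq expr → x = 0.03038; check Q = 2.2310e+04
Then change container volume by factor 2 (V_new/V_old).
Step 2:
                   L          J
  Initial   0.003088    0.03626
  Change  7.6613e-04 -5.1075e-04
  Equil     0.003855    0.03575
  solve Keq expr → x = -2.5538e-04; check Q = 2.2310e+04
Then change container volume by factor 0.8 (V_new/V_old).
Step 3:
                   L          J
  Initial   0.004818    0.04468
  Change  -3.3068e-04 2.2045e-04
  Equil     0.004488     0.0449
  solve Keq expr → x = 1.1023e-04; check Q = 2.2310e+04

Q₀ = 0.1498; Q < K (proceeds forward)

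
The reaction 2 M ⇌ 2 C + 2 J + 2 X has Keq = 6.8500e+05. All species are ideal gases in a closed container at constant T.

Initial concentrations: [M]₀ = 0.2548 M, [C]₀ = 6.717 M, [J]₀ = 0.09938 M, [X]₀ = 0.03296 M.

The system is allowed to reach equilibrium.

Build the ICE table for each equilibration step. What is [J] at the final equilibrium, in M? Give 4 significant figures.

Q₀ = 0.007456 vs Keq = 6.8500e+05 ⇒ Q<K, forward
Step 1:
                   M          C          J          X
  I           0.2548      6.717    0.09938    0.03296
  C          -0.2539     0.2539     0.2539     0.2539
  E       8.5381e-04      6.971     0.3533     0.2869
  solve Keq expr → x = 0.127; check Q = 6.8500e+05

[J]_eq = 0.3533 M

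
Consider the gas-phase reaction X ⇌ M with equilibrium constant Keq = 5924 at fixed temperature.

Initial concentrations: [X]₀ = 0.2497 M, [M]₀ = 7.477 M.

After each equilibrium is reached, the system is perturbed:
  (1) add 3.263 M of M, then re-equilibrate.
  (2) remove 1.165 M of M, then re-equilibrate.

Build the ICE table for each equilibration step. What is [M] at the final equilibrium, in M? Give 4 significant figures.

Q₀ = 29.94 vs Keq = 5924 ⇒ Q<K, forward
Step 1:
                    X           M
  Initial      0.2497       7.477
  Change      -0.2484      0.2484
  Equil      0.001304       7.725
  solve Keq expr → x = 0.2484; check Q = 5924
Then add 3.263 M of M.
Step 2:
                    X           M
  Initial    0.001304       10.99
  Change   5.5072e-04 -5.5072e-04
  Equil      0.001855       10.99
  solve Keq expr → x = -5.5072e-04; check Q = 5924
Then remove 1.165 M of M.
Step 3:
                    X           M
  Initial    0.001855       9.823
  Change  -1.9662e-04  1.9662e-04
  Equil      0.001658       9.823
  solve Keq expr → x = 1.9662e-04; check Q = 5924

[M]_eq = 9.823 M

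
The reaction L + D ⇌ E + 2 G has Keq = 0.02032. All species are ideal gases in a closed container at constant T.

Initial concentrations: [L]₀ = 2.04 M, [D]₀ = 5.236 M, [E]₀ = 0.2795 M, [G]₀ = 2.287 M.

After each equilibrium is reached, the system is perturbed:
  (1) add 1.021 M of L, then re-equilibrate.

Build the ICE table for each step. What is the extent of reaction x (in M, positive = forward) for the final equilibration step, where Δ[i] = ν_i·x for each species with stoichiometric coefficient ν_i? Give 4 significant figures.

Q₀ = 0.1369 vs Keq = 0.02032 ⇒ Q>K, reverse
Step 1:
                  L         D         E         G
  I            2.04     5.236    0.2795     2.287
  C          0.2084    0.2084   -0.2084   -0.4168
  E           2.248     5.444   0.07111      1.87
  solve Keq expr → x = -0.2084; check Q = 0.02032
Then add 1.021 M of L.
Step 2:
                  L         D         E         G
  I           3.269     5.444   0.07111      1.87
  C        -0.02563  -0.02563   0.02563   0.05125
  E           3.244     5.419   0.09674     1.921
  solve Keq expr → x = 0.02563; check Q = 0.02032

x = 0.02563 M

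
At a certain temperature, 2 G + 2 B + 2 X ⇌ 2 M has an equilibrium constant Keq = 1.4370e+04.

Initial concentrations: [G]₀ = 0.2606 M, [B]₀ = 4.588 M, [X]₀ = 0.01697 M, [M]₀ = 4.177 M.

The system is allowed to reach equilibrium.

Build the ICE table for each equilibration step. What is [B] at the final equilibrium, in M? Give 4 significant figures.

Q₀ = 4.2381e+04 vs Keq = 1.4370e+04 ⇒ Q>K, reverse
Step 1:
                    G           B           X           M
  I            0.2606       4.588     0.01697       4.177
  C           0.01087     0.01087     0.01087    -0.01087
  E            0.2715       4.599     0.02784       4.166
  solve Keq expr → x = -0.005434; check Q = 1.4370e+04

[B]_eq = 4.599 M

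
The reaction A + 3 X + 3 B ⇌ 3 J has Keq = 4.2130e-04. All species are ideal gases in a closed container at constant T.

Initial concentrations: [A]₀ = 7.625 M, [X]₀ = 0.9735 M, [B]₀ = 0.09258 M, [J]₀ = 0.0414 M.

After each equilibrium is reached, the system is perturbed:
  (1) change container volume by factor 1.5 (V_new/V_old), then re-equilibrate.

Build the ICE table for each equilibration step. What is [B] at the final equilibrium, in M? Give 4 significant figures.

Q₀ = 0.01271 vs Keq = 4.2130e-04 ⇒ Q>K, reverse
Step 1:
                   A          X          B          J
  I            7.625     0.9735    0.09258     0.0414
  C         0.008067     0.0242     0.0242    -0.0242
  E            7.633     0.9977     0.1168     0.0172
  solve Keq expr → x = -0.008067; check Q = 4.2130e-04
Then change container volume by factor 1.5 (V_new/V_old).
Step 2:
                   A          X          B          J
  I            5.089     0.6651    0.07785    0.01147
  C         0.001456   0.004367   0.004367  -0.004367
  E             5.09     0.6695    0.08222   0.007099
  solve Keq expr → x = -0.001456; check Q = 4.2130e-04

[B]_eq = 0.08222 M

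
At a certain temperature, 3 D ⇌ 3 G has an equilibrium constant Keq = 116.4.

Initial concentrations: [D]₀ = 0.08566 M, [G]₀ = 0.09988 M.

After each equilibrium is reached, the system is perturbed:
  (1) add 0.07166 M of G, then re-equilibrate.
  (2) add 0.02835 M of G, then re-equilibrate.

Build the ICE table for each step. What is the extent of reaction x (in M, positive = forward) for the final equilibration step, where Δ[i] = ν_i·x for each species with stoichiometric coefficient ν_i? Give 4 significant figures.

Q₀ = 1.585 vs Keq = 116.4 ⇒ Q<K, forward
Step 1:
                    D           G
  I           0.08566     0.09988
  C          -0.05412     0.05412
  E           0.03154       0.154
  solve Keq expr → x = 0.01804; check Q = 116.4
Then add 0.07166 M of G.
Step 2:
                    D           G
  I           0.03154      0.2257
  C           0.01218    -0.01218
  E           0.04372      0.2135
  solve Keq expr → x = -0.004061; check Q = 116.4
Then add 0.02835 M of G.
Step 3:
                    D           G
  I           0.04372      0.2418
  C          0.004819   -0.004819
  E           0.04854       0.237
  solve Keq expr → x = -0.001606; check Q = 116.4

x = -0.001606 M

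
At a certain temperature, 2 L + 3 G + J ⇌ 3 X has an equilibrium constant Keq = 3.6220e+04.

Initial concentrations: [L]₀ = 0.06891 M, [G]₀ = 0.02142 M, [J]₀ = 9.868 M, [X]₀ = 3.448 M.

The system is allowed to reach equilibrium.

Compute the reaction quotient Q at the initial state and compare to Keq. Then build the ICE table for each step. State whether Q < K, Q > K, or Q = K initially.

Q₀ = 8.9012e+07; Q > K (proceeds reverse)

Q₀ = 8.9012e+07 vs Keq = 3.6220e+04 ⇒ Q>K, reverse
Step 1:
                   L          G          J          X
  init       0.06891    0.02142      9.868      3.448
  Δ           0.0911     0.1366    0.04555    -0.1366
  eq            0.16     0.1581      9.914      3.311
  solve Keq expr → x = -0.04555; check Q = 3.6220e+04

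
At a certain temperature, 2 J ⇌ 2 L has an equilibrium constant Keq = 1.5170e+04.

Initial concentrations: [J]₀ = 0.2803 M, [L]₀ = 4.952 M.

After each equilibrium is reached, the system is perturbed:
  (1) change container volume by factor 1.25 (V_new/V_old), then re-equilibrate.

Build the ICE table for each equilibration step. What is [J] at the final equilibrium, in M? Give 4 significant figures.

[J]_eq = 0.03371 M

Q₀ = 312.1 vs Keq = 1.5170e+04 ⇒ Q<K, forward
Step 1:
                    J           L
  init         0.2803       4.952
  Δ           -0.2382      0.2382
  eq          0.04214        5.19
  solve Keq expr → x = 0.1191; check Q = 1.5170e+04
Then change container volume by factor 1.25 (V_new/V_old).
Step 2:
                    J           L
  init        0.03371       4.152
  Δ                 0           0
  eq          0.03371       4.152
  solve Keq expr → x = 0; check Q = 1.5170e+04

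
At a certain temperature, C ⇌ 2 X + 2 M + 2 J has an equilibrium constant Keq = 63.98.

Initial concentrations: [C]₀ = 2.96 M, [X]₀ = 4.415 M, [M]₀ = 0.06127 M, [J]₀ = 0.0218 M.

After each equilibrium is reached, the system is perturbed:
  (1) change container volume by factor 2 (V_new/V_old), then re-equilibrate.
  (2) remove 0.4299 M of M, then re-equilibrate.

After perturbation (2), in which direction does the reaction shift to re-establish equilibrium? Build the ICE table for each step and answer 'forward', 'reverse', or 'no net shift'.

Q₀ = 1.1748e-05 vs Keq = 63.98 ⇒ Q<K, forward
Step 1:
                  C         X         M         J
  Initial      2.96     4.415   0.06127    0.0218
  Change    -0.6986     1.397     1.397     1.397
  Equil       2.261     5.812     1.458     1.419
  solve Keq expr → x = 0.6986; check Q = 63.98
Then change container volume by factor 2 (V_new/V_old).
Step 2:
                  C         X         M         J
  Initial     1.131     2.906    0.7292    0.7095
  Change    -0.3432    0.6863    0.6863    0.6863
  Equil      0.7875     3.592     1.416     1.396
  solve Keq expr → x = 0.3432; check Q = 63.98
Then remove 0.4299 M of M.
Step 3:
                  C         X         M         J
  Initial    0.7875     3.592    0.9857     1.396
  Change   -0.08138    0.1628    0.1628    0.1628
  Equil      0.7062     3.755     1.148     1.559
  solve Keq expr → x = 0.08138; check Q = 63.98

Direction: forward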